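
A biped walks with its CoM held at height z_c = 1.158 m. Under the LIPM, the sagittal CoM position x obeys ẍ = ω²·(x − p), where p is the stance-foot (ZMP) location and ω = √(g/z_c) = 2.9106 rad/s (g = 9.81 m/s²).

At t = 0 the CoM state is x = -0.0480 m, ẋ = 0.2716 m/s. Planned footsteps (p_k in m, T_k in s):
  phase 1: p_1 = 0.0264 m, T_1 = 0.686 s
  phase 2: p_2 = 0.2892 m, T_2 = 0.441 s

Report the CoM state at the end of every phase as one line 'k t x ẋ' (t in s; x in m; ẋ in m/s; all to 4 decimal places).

phase 1: p=0.0264, T=0.686, ωT=1.996672, cosh=3.750145, sinh=3.614358; start (x,ẋ)=(-0.048000, 0.271600) → end (x,ẋ)=(0.084660, 0.235855)
phase 2: p=0.2892, T=0.441, ωT=1.283575, cosh=1.943282, sinh=1.666237; start (x,ẋ)=(0.084660, 0.235855) → end (x,ẋ)=(0.026741, -0.533636)

1 0.6860 0.0847 0.2359
2 1.1270 0.0267 -0.5336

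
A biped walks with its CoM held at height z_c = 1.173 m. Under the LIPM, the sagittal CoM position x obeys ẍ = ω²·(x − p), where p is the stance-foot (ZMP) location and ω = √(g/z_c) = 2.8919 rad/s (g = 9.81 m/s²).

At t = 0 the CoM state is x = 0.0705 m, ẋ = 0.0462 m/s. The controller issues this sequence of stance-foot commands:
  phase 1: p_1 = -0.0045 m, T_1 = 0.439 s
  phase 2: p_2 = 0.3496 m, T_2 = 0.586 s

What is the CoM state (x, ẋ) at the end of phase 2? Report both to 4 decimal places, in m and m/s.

phase 1: p=-0.0045, T=0.439, ωT=1.269544, cosh=1.920095, sinh=1.639135; start (x,ẋ)=(0.070500, 0.046200) → end (x,ẋ)=(0.165693, 0.444224)
phase 2: p=0.3496, T=0.586, ωT=1.694653, cosh=2.814211, sinh=2.630548; start (x,ẋ)=(0.165693, 0.444224) → end (x,ẋ)=(0.236126, -0.148888)

x = 0.2361, ẋ = -0.1489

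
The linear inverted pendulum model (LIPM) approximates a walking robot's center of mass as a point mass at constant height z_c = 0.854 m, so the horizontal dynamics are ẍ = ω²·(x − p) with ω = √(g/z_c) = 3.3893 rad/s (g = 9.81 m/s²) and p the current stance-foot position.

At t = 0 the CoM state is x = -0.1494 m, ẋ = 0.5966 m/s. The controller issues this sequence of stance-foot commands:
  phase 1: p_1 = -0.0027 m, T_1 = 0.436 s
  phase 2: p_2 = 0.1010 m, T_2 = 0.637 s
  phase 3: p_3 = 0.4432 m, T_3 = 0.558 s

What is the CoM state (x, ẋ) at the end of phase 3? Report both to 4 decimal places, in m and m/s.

phase 1: p=-0.0027, T=0.436, ωT=1.477735, cosh=2.305580, sinh=2.077426; start (x,ẋ)=(-0.149400, 0.596600) → end (x,ẋ)=(0.024749, 0.342591)
phase 2: p=0.1010, T=0.637, ωT=2.158984, cosh=4.388888, sinh=4.273445; start (x,ẋ)=(0.024749, 0.342591) → end (x,ẋ)=(0.198306, 0.399182)
phase 3: p=0.4432, T=0.558, ωT=1.891229, cosh=3.389199, sinh=3.238313; start (x,ẋ)=(0.198306, 0.399182) → end (x,ẋ)=(-0.005396, -1.334957)

x = -0.0054, ẋ = -1.3350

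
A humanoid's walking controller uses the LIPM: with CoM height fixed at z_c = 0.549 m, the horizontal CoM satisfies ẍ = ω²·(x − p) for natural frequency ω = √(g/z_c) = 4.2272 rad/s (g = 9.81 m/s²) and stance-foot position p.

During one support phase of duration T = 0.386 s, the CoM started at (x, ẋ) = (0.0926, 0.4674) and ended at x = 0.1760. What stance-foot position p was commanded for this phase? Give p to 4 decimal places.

p = 0.2065

ωT = 4.2272·0.386 = 1.631699; cosh(ωT) = 2.654076, sinh(ωT) = 2.458479
x(T) = p + (x₀−p)·cosh(ωT) + (ẋ₀/ω)·sinh(ωT) ⇒ p·(1 − cosh) = x(T) − x₀·cosh − (ẋ₀/ω)·sinh
numerator   = 0.1760 − (0.0926)·2.654076 − (0.4674/4.2272)·2.458479 = -0.341601
denominator = 1 − 2.654076 = -1.654076
p = -0.341601 / -1.654076 = 0.2065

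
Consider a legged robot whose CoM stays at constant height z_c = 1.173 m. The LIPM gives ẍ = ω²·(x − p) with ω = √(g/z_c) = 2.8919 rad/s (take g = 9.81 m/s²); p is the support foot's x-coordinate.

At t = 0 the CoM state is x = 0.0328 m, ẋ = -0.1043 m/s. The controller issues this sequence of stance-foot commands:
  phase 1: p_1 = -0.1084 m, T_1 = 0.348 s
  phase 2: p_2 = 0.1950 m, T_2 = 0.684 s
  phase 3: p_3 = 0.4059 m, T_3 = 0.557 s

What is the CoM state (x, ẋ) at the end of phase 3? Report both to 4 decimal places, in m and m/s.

phase 1: p=-0.1084, T=0.348, ωT=1.006381, cosh=1.550611, sinh=1.185072; start (x,ẋ)=(0.032800, -0.104300) → end (x,ẋ)=(0.067805, 0.322179)
phase 2: p=0.1950, T=0.684, ωT=1.978060, cosh=3.683520, sinh=3.545183; start (x,ẋ)=(0.067805, 0.322179) → end (x,ẋ)=(0.121435, -0.117288)
phase 3: p=0.4059, T=0.557, ωT=1.610788, cosh=2.603243, sinh=2.403513; start (x,ẋ)=(0.121435, -0.117288) → end (x,ẋ)=(-0.432112, -2.282565)

x = -0.4321, ẋ = -2.2826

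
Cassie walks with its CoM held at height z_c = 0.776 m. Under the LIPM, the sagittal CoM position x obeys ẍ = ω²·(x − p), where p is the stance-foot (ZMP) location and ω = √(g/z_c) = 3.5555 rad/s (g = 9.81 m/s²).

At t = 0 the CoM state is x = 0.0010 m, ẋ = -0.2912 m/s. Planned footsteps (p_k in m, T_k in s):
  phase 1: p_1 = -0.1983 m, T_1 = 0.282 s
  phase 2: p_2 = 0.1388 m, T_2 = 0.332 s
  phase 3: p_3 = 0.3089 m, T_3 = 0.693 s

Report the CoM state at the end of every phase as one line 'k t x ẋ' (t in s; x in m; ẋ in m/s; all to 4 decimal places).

phase 1: p=-0.1983, T=0.282, ωT=1.002651, cosh=1.546202, sinh=1.179296; start (x,ẋ)=(0.001000, -0.291200) → end (x,ẋ)=(0.013272, 0.385408)
phase 2: p=0.1388, T=0.332, ωT=1.180426, cosh=1.781454, sinh=1.474306; start (x,ẋ)=(0.013272, 0.385408) → end (x,ẋ)=(0.074989, 0.028583)
phase 3: p=0.3089, T=0.693, ωT=2.463961, cosh=5.918185, sinh=5.833087; start (x,ẋ)=(0.074989, 0.028583) → end (x,ẋ)=(-1.028533, -4.682038)

1 0.2820 0.0133 0.3854
2 0.6140 0.0750 0.0286
3 1.3070 -1.0285 -4.6820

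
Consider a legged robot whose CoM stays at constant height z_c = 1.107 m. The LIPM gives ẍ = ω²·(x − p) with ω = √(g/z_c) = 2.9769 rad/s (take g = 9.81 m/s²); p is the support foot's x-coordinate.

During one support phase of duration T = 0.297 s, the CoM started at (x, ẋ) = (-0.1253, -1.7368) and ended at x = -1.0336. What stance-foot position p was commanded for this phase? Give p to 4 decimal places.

p = 0.6483

ωT = 2.9769·0.297 = 0.884139; cosh(ωT) = 1.416985, sinh(ωT) = 1.003915
x(T) = p + (x₀−p)·cosh(ωT) + (ẋ₀/ω)·sinh(ωT) ⇒ p·(1 − cosh) = x(T) − x₀·cosh − (ẋ₀/ω)·sinh
numerator   = -1.0336 − (-0.1253)·1.416985 − (-1.7368/2.9769)·1.003915 = -0.270342
denominator = 1 − 1.416985 = -0.416985
p = -0.270342 / -0.416985 = 0.6483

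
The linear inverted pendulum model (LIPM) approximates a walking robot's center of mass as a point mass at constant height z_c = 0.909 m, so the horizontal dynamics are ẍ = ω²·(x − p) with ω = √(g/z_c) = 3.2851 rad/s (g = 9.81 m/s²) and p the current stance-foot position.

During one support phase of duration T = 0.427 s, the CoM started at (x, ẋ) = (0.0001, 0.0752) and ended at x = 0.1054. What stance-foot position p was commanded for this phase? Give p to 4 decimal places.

p = -0.0532

ωT = 3.2851·0.427 = 1.402738; cosh(ωT) = 2.156120, sinh(ωT) = 1.910197
x(T) = p + (x₀−p)·cosh(ωT) + (ẋ₀/ω)·sinh(ωT) ⇒ p·(1 − cosh) = x(T) − x₀·cosh − (ẋ₀/ω)·sinh
numerator   = 0.1054 − (0.0001)·2.156120 − (0.0752/3.2851)·1.910197 = 0.061458
denominator = 1 − 2.156120 = -1.156120
p = 0.061458 / -1.156120 = -0.0532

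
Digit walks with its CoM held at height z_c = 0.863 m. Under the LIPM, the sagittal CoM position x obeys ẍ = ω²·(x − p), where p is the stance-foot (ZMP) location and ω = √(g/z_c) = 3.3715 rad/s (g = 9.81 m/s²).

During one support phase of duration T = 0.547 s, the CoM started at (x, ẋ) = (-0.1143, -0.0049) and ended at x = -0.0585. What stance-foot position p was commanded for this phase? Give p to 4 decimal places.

p = -0.1412

ωT = 3.3715·0.547 = 1.844211; cosh(ωT) = 3.240628, sinh(ωT) = 3.082478
x(T) = p + (x₀−p)·cosh(ωT) + (ẋ₀/ω)·sinh(ωT) ⇒ p·(1 − cosh) = x(T) − x₀·cosh − (ẋ₀/ω)·sinh
numerator   = -0.0585 − (-0.1143)·3.240628 − (-0.0049/3.3715)·3.082478 = 0.316384
denominator = 1 − 3.240628 = -2.240628
p = 0.316384 / -2.240628 = -0.1412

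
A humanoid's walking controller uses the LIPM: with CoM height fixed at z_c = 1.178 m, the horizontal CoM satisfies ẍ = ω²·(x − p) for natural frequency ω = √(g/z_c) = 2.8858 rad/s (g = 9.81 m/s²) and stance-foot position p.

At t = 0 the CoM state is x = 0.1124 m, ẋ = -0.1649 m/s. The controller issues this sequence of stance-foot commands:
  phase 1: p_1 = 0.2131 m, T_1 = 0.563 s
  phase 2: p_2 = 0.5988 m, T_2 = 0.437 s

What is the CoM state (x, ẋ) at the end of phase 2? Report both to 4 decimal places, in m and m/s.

x = -1.5518, ẋ = -5.8837

phase 1: p=0.2131, T=0.563, ωT=1.624705, cosh=2.636946, sinh=2.439977; start (x,ẋ)=(0.112400, -0.164900) → end (x,ẋ)=(-0.191865, -1.143890)
phase 2: p=0.5988, T=0.437, ωT=1.261095, cosh=1.906313, sinh=1.622969; start (x,ẋ)=(-0.191865, -1.143890) → end (x,ẋ)=(-1.551778, -5.883745)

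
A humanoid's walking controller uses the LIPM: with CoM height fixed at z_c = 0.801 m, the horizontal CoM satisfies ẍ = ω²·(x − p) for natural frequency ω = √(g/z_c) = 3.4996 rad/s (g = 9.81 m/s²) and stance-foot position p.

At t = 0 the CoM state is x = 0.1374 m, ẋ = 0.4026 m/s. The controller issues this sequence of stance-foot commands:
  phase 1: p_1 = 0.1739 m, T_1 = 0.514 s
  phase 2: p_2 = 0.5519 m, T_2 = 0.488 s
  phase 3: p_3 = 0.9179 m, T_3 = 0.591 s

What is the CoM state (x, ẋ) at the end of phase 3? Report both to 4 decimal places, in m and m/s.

phase 1: p=0.1739, T=0.514, ωT=1.798794, cosh=3.103928, sinh=2.938430; start (x,ẋ)=(0.137400, 0.402600) → end (x,ẋ)=(0.398649, 0.874300)
phase 2: p=0.5519, T=0.488, ωT=1.707805, cosh=2.849050, sinh=2.667787; start (x,ẋ)=(0.398649, 0.874300) → end (x,ẋ)=(0.781769, 1.060142)
phase 3: p=0.9179, T=0.591, ωT=2.068264, cosh=4.018740, sinh=3.892335; start (x,ẋ)=(0.781769, 1.060142) → end (x,ẋ)=(1.549937, 2.406104)

x = 1.5499, ẋ = 2.4061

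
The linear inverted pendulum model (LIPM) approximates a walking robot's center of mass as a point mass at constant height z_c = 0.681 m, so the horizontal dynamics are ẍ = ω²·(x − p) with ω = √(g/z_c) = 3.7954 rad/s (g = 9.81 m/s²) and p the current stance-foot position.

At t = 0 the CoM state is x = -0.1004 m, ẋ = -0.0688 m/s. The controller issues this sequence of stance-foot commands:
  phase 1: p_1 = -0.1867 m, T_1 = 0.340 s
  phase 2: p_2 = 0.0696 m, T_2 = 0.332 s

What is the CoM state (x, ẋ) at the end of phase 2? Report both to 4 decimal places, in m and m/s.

phase 1: p=-0.1867, T=0.340, ωT=1.290436, cosh=1.954761, sinh=1.679610; start (x,ẋ)=(-0.100400, -0.068800) → end (x,ẋ)=(-0.048451, 0.415657)
phase 2: p=0.0696, T=0.332, ωT=1.260073, cosh=1.904656, sinh=1.621022; start (x,ẋ)=(-0.048451, 0.415657) → end (x,ẋ)=(0.022282, 0.065385)

x = 0.0223, ẋ = 0.0654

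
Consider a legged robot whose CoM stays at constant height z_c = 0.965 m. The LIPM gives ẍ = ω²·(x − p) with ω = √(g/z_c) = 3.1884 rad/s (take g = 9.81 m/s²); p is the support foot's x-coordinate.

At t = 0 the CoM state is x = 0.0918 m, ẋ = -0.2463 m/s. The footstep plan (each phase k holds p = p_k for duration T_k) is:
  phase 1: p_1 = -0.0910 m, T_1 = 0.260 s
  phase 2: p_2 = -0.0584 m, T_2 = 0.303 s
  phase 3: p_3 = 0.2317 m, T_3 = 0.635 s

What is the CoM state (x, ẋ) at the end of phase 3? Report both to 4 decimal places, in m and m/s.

phase 1: p=-0.0910, T=0.260, ωT=0.828984, cosh=1.363741, sinh=0.927249; start (x,ẋ)=(0.091800, -0.246300) → end (x,ẋ)=(0.086663, 0.204548)
phase 2: p=-0.0584, T=0.303, ωT=0.966085, cosh=1.504104, sinh=1.123534; start (x,ẋ)=(0.086663, 0.204548) → end (x,ẋ)=(0.231869, 0.827317)
phase 3: p=0.2317, T=0.635, ωT=2.024634, cosh=3.852690, sinh=3.720648; start (x,ẋ)=(0.231869, 0.827317) → end (x,ẋ)=(1.197773, 3.189398)

x = 1.1978, ẋ = 3.1894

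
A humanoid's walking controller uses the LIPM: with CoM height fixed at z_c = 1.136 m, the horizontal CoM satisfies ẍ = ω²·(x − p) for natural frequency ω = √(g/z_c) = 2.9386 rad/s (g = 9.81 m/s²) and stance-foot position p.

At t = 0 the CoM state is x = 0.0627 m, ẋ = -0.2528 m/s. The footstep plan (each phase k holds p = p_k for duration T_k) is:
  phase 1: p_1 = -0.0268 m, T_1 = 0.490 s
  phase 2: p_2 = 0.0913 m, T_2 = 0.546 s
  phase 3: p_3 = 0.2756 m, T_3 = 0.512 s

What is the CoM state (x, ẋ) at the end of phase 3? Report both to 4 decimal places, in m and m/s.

x = -1.3200, ẋ = -4.5585

phase 1: p=-0.0268, T=0.490, ωT=1.439914, cosh=2.228640, sinh=1.991692; start (x,ẋ)=(0.062700, -0.252800) → end (x,ẋ)=(0.001323, -0.039576)
phase 2: p=0.0913, T=0.546, ωT=1.604476, cosh=2.588122, sinh=2.387127; start (x,ẋ)=(0.001323, -0.039576) → end (x,ẋ)=(-0.173720, -0.733597)
phase 3: p=0.2756, T=0.512, ωT=1.504563, cosh=2.362150, sinh=2.140036; start (x,ẋ)=(-0.173720, -0.733597) → end (x,ẋ)=(-1.320003, -4.558507)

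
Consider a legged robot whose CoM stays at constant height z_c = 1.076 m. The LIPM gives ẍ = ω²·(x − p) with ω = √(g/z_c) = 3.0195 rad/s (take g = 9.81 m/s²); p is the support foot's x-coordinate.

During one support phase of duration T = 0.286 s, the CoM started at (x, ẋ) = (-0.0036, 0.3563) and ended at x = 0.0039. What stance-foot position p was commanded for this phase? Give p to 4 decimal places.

ωT = 3.0195·0.286 = 0.863577; cosh(ωT) = 1.396640, sinh(ωT) = 0.974989
x(T) = p + (x₀−p)·cosh(ωT) + (ẋ₀/ω)·sinh(ωT) ⇒ p·(1 − cosh) = x(T) − x₀·cosh − (ẋ₀/ω)·sinh
numerator   = 0.0039 − (-0.0036)·1.396640 − (0.3563/3.0195)·0.974989 = -0.106120
denominator = 1 − 1.396640 = -0.396640
p = -0.106120 / -0.396640 = 0.2675

p = 0.2675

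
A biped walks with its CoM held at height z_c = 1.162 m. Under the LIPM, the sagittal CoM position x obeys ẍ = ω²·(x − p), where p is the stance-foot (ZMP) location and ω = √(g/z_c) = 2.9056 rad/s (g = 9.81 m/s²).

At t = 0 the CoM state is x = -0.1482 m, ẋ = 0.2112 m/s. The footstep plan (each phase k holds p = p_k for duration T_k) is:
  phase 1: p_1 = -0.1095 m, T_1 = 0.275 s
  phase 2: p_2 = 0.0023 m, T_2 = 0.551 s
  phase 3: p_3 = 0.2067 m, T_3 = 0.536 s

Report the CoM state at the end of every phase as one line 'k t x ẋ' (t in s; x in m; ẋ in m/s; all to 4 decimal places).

phase 1: p=-0.1095, T=0.275, ωT=0.799040, cosh=1.336583, sinh=0.886822; start (x,ẋ)=(-0.148200, 0.211200) → end (x,ẋ)=(-0.096765, 0.182566)
phase 2: p=0.0023, T=0.551, ωT=1.600986, cosh=2.579807, sinh=2.378109; start (x,ẋ)=(-0.096765, 0.182566) → end (x,ẋ)=(-0.103846, -0.213538)
phase 3: p=0.2067, T=0.536, ωT=1.557402, cosh=2.478577, sinh=2.267895; start (x,ẋ)=(-0.103846, -0.213538) → end (x,ẋ)=(-0.729685, -2.575646)

1 0.2750 -0.0968 0.1826
2 0.8260 -0.1038 -0.2135
3 1.3620 -0.7297 -2.5756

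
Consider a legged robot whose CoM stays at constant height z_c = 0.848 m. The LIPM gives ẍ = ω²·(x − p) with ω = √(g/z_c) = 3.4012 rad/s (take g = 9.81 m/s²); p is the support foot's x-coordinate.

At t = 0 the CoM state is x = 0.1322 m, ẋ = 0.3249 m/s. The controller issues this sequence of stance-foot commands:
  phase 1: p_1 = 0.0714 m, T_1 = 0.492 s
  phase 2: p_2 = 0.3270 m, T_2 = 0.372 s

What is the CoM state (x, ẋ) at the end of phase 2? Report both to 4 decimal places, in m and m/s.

x = 1.3136, ẋ = 3.6072

phase 1: p=0.0714, T=0.492, ωT=1.673390, cosh=2.758909, sinh=2.571299; start (x,ẋ)=(0.132200, 0.324900) → end (x,ẋ)=(0.484765, 1.428096)
phase 2: p=0.3270, T=0.372, ωT=1.265246, cosh=1.913068, sinh=1.630898; start (x,ẋ)=(0.484765, 1.428096) → end (x,ẋ)=(1.313597, 3.607171)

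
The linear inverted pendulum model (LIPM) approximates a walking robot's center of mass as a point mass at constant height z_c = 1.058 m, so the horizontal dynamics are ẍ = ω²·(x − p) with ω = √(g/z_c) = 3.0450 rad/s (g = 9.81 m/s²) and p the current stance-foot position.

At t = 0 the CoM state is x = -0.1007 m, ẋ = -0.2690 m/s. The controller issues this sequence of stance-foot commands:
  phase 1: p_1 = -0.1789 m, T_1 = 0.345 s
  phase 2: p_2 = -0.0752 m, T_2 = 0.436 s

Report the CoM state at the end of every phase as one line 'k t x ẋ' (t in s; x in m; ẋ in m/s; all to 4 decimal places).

1 0.3450 -0.1643 -0.1328
2 0.7810 -0.3315 -0.7437

phase 1: p=-0.1789, T=0.345, ωT=1.050525, cosh=1.604453, sinh=1.254699; start (x,ẋ)=(-0.100700, -0.269000) → end (x,ẋ)=(-0.164274, -0.132830)
phase 2: p=-0.0752, T=0.436, ωT=1.327620, cosh=2.018581, sinh=1.753474; start (x,ẋ)=(-0.164274, -0.132830) → end (x,ẋ)=(-0.331493, -0.743723)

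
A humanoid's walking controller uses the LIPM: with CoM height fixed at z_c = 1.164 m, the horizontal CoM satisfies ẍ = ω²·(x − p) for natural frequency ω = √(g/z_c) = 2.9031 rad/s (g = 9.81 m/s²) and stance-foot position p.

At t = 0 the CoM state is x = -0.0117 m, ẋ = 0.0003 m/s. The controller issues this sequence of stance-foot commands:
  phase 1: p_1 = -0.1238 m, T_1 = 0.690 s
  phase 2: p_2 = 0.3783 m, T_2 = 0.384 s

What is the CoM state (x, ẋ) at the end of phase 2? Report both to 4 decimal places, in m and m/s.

phase 1: p=-0.1238, T=0.690, ωT=2.003139, cosh=3.773599, sinh=3.638688; start (x,ẋ)=(-0.011700, 0.000300) → end (x,ẋ)=(0.299596, 1.185298)
phase 2: p=0.3783, T=0.384, ωT=1.114790, cosh=1.688457, sinh=1.360473; start (x,ẋ)=(0.299596, 1.185298) → end (x,ẋ)=(0.800876, 1.690477)

x = 0.8009, ẋ = 1.6905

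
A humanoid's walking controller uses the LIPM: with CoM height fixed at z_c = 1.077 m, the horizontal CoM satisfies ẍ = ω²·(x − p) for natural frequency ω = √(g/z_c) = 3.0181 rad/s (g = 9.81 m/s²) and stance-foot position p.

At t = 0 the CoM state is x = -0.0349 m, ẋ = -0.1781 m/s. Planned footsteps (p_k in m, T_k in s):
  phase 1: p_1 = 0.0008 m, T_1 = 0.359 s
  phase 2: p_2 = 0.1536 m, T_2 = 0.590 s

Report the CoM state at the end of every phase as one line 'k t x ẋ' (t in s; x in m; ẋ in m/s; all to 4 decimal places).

phase 1: p=0.0008, T=0.359, ωT=1.083498, cosh=1.646704, sinh=1.308294; start (x,ẋ)=(-0.034900, -0.178100) → end (x,ẋ)=(-0.135191, -0.434242)
phase 2: p=0.1536, T=0.590, ωT=1.780679, cosh=3.051204, sinh=2.882680; start (x,ẋ)=(-0.135191, -0.434242) → end (x,ẋ)=(-1.142317, -3.837501)

1 0.3590 -0.1352 -0.4342
2 0.9490 -1.1423 -3.8375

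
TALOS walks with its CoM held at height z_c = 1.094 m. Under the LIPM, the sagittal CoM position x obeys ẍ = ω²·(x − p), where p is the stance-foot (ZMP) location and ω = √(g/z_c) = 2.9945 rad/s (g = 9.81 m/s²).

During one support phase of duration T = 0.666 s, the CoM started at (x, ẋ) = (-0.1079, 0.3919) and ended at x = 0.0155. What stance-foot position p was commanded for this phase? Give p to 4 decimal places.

ωT = 2.9945·0.666 = 1.994337; cosh(ωT) = 3.741717, sinh(ωT) = 3.605613
x(T) = p + (x₀−p)·cosh(ωT) + (ẋ₀/ω)·sinh(ωT) ⇒ p·(1 − cosh) = x(T) − x₀·cosh − (ẋ₀/ω)·sinh
numerator   = 0.0155 − (-0.1079)·3.741717 − (0.3919/2.9945)·3.605613 = -0.052647
denominator = 1 − 3.741717 = -2.741717
p = -0.052647 / -2.741717 = 0.0192

p = 0.0192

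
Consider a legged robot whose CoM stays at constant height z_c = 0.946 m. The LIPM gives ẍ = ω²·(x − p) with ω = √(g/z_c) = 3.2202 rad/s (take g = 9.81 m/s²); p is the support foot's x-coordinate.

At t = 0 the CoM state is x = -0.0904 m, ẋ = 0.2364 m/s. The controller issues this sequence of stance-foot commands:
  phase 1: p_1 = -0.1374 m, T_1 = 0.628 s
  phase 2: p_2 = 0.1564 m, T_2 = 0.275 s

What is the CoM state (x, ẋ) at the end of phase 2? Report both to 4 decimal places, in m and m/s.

x = 0.8418, ẋ = 2.6019

phase 1: p=-0.1374, T=0.628, ωT=2.022286, cosh=3.843963, sinh=3.711611; start (x,ẋ)=(-0.090400, 0.236400) → end (x,ẋ)=(0.315742, 1.470463)
phase 2: p=0.1564, T=0.275, ωT=0.885555, cosh=1.418407, sinh=1.005922; start (x,ẋ)=(0.315742, 1.470463) → end (x,ẋ)=(0.841753, 2.601866)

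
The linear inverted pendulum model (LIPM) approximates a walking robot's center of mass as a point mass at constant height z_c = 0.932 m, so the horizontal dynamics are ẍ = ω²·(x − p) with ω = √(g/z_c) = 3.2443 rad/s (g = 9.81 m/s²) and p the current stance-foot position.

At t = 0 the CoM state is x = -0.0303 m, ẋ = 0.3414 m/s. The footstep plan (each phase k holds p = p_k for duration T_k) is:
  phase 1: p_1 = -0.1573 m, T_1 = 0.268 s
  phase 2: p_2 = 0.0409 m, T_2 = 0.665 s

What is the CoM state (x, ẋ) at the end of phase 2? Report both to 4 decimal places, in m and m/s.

phase 1: p=-0.1573, T=0.268, ωT=0.869472, cosh=1.402412, sinh=0.983240; start (x,ẋ)=(-0.030300, 0.341400) → end (x,ẋ)=(0.124273, 0.883904)
phase 2: p=0.0409, T=0.665, ωT=2.157460, cosh=4.382378, sinh=4.266759; start (x,ẋ)=(0.124273, 0.883904) → end (x,ẋ)=(1.568745, 5.027709)

x = 1.5687, ẋ = 5.0277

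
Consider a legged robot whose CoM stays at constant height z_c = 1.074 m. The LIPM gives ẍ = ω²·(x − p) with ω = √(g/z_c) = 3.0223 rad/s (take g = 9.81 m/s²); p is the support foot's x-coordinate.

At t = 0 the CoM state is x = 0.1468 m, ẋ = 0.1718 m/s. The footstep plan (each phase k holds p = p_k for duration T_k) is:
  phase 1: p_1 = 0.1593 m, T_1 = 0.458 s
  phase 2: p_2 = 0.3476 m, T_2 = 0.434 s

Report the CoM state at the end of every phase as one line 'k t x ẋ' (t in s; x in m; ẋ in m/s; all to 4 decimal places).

phase 1: p=0.1593, T=0.458, ωT=1.384213, cosh=2.121103, sinh=1.870582; start (x,ẋ)=(0.146800, 0.171800) → end (x,ẋ)=(0.239118, 0.293737)
phase 2: p=0.3476, T=0.434, ωT=1.311678, cosh=1.990883, sinh=1.721516; start (x,ẋ)=(0.239118, 0.293737) → end (x,ẋ)=(0.298939, 0.020371)

1 0.4580 0.2391 0.2937
2 0.8920 0.2989 0.0204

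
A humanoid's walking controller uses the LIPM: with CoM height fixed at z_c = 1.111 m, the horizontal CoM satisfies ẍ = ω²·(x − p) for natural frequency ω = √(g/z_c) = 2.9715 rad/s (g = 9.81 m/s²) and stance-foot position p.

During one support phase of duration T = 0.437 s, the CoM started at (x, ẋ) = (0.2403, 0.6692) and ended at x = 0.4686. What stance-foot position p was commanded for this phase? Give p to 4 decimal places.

ωT = 2.9715·0.437 = 1.298545; cosh(ωT) = 1.968446, sinh(ωT) = 1.695518
x(T) = p + (x₀−p)·cosh(ωT) + (ẋ₀/ω)·sinh(ωT) ⇒ p·(1 − cosh) = x(T) − x₀·cosh − (ẋ₀/ω)·sinh
numerator   = 0.4686 − (0.2403)·1.968446 − (0.6692/2.9715)·1.695518 = -0.386259
denominator = 1 − 1.968446 = -0.968446
p = -0.386259 / -0.968446 = 0.3988

p = 0.3988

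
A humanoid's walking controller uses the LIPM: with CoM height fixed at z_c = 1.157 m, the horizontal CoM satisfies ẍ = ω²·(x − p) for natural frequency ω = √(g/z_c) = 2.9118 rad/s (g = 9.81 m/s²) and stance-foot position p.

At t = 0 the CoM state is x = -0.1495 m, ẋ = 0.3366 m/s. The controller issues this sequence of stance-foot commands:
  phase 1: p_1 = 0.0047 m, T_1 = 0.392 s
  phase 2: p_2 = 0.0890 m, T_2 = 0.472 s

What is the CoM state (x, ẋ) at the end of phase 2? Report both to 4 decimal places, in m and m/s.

x = -0.3380, ẋ = -1.1179

phase 1: p=0.0047, T=0.392, ωT=1.141426, cosh=1.725296, sinh=1.405933; start (x,ẋ)=(-0.149500, 0.336600) → end (x,ẋ)=(-0.098817, -0.050529)
phase 2: p=0.0890, T=0.472, ωT=1.374370, cosh=2.102792, sinh=1.849793; start (x,ẋ)=(-0.098817, -0.050529) → end (x,ẋ)=(-0.338039, -1.117875)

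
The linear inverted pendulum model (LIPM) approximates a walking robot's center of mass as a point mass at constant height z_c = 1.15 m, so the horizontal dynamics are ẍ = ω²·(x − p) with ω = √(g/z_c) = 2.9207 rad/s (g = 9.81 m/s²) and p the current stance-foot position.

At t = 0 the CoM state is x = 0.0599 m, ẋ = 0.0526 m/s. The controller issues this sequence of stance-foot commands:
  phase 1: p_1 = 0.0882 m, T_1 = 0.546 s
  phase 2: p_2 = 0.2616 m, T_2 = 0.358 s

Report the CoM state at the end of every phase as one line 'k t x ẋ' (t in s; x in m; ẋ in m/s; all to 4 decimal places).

phase 1: p=0.0882, T=0.546, ωT=1.594702, cosh=2.564915, sinh=2.361946; start (x,ẋ)=(0.059900, 0.052600) → end (x,ẋ)=(0.058150, -0.060314)
phase 2: p=0.2616, T=0.358, ωT=1.045611, cosh=1.598306, sinh=1.246829; start (x,ẋ)=(0.058150, -0.060314) → end (x,ẋ)=(-0.089323, -0.837286)

1 0.5460 0.0582 -0.0603
2 0.9040 -0.0893 -0.8373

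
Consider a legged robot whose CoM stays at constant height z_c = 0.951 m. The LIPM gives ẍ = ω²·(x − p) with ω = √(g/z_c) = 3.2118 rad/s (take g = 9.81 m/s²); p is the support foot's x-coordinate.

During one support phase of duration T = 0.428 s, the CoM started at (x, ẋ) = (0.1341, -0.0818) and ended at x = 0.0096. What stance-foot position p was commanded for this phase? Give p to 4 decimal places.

p = 0.2042

ωT = 3.2118·0.428 = 1.374650; cosh(ωT) = 2.103311, sinh(ωT) = 1.850383
x(T) = p + (x₀−p)·cosh(ωT) + (ẋ₀/ω)·sinh(ωT) ⇒ p·(1 − cosh) = x(T) − x₀·cosh − (ẋ₀/ω)·sinh
numerator   = 0.0096 − (0.1341)·2.103311 − (-0.0818/3.2118)·1.850383 = -0.225327
denominator = 1 − 2.103311 = -1.103311
p = -0.225327 / -1.103311 = 0.2042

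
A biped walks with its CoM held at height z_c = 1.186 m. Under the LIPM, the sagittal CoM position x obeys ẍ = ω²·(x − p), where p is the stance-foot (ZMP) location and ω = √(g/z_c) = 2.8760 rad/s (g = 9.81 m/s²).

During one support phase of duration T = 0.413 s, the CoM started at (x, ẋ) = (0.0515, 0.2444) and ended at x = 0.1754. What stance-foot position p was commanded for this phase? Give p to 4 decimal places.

p = 0.0547

ωT = 2.8760·0.413 = 1.187788; cosh(ωT) = 1.792357, sinh(ωT) = 1.487462
x(T) = p + (x₀−p)·cosh(ωT) + (ẋ₀/ω)·sinh(ωT) ⇒ p·(1 − cosh) = x(T) − x₀·cosh − (ẋ₀/ω)·sinh
numerator   = 0.1754 − (0.0515)·1.792357 − (0.2444/2.8760)·1.487462 = -0.043310
denominator = 1 − 1.792357 = -0.792357
p = -0.043310 / -0.792357 = 0.0547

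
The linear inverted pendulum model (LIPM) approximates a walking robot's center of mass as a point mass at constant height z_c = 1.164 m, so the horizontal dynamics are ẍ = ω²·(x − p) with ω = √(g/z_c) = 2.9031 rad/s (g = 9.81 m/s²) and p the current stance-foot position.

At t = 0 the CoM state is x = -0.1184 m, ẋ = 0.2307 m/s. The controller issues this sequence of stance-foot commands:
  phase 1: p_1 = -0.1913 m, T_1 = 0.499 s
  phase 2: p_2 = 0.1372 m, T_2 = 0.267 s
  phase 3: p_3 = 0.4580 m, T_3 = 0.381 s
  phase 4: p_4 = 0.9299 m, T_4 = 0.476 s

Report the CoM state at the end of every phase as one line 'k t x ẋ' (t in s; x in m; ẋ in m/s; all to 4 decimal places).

phase 1: p=-0.1913, T=0.499, ωT=1.448647, cosh=2.246119, sinh=2.011231; start (x,ẋ)=(-0.118400, 0.230700) → end (x,ẋ)=(0.132268, 0.943829)
phase 2: p=0.1372, T=0.267, ωT=0.775128, cosh=1.315757, sinh=0.855112; start (x,ẋ)=(0.132268, 0.943829) → end (x,ẋ)=(0.408717, 1.229606)
phase 3: p=0.4580, T=0.381, ωT=1.106081, cosh=1.676672, sinh=1.345819; start (x,ẋ)=(0.408717, 1.229606) → end (x,ẋ)=(0.945389, 1.869094)
phase 4: p=0.9299, T=0.476, ωT=1.381876, cosh=2.116736, sinh=1.865628; start (x,ẋ)=(0.945389, 1.869094) → end (x,ẋ)=(2.163827, 4.040266)

1 0.4990 0.1323 0.9438
2 0.7660 0.4087 1.2296
3 1.1470 0.9454 1.8691
4 1.6230 2.1638 4.0403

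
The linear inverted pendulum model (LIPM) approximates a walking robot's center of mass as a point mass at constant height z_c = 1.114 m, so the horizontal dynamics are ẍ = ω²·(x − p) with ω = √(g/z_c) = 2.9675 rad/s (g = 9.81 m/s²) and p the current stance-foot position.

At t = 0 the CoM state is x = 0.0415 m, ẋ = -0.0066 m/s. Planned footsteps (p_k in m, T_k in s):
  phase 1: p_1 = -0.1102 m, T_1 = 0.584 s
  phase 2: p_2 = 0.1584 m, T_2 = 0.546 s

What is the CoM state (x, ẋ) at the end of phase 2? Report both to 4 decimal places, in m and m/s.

x = 1.5929, ẋ = 4.3987

phase 1: p=-0.1102, T=0.584, ωT=1.733020, cosh=2.917232, sinh=2.740482; start (x,ẋ)=(0.041500, -0.006600) → end (x,ẋ)=(0.326249, 1.214429)
phase 2: p=0.1584, T=0.546, ωT=1.620255, cosh=2.626114, sinh=2.428265; start (x,ẋ)=(0.326249, 1.214429) → end (x,ẋ)=(1.592941, 4.398727)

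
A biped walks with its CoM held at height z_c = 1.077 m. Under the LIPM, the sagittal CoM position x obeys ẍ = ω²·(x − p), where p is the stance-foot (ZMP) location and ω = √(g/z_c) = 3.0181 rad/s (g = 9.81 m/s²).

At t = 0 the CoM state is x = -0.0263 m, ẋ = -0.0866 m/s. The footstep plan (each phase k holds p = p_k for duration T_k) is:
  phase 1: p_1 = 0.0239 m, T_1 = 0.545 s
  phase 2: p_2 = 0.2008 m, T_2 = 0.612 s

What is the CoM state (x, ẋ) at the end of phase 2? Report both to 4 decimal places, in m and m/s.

x = -1.6702, ẋ = -5.5606

phase 1: p=0.0239, T=0.545, ωT=1.644865, cosh=2.686673, sinh=2.493635; start (x,ẋ)=(-0.026300, -0.086600) → end (x,ẋ)=(-0.182522, -0.610473)
phase 2: p=0.2008, T=0.612, ωT=1.847077, cosh=3.249478, sinh=3.091780; start (x,ẋ)=(-0.182522, -0.610473) → end (x,ẋ)=(-1.670173, -5.560614)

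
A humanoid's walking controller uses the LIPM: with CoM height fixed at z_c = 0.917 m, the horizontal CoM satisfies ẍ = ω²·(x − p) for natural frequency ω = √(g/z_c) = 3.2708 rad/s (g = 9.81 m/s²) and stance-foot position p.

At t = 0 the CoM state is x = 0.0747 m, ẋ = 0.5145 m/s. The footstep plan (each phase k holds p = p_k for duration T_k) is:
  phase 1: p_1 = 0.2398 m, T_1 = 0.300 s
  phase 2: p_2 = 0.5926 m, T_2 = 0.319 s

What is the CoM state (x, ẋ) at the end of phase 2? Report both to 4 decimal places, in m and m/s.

x = -0.0211, ẋ = -1.4616

phase 1: p=0.2398, T=0.300, ωT=0.981240, cosh=1.521304, sinh=1.146458; start (x,ẋ)=(0.074700, 0.514500) → end (x,ẋ)=(0.168972, 0.163613)
phase 2: p=0.5926, T=0.319, ωT=1.043385, cosh=1.595535, sinh=1.243275; start (x,ẋ)=(0.168972, 0.163613) → end (x,ẋ)=(-0.021122, -1.461636)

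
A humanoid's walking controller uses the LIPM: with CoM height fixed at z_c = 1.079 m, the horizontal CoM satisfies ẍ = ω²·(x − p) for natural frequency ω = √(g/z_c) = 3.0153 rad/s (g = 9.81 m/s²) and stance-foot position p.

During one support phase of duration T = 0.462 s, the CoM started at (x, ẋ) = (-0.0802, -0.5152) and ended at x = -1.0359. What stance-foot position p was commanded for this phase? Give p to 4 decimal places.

p = 0.4760

ωT = 3.0153·0.462 = 1.393069; cosh(ωT) = 2.137751, sinh(ωT) = 1.889438
x(T) = p + (x₀−p)·cosh(ωT) + (ẋ₀/ω)·sinh(ωT) ⇒ p·(1 − cosh) = x(T) − x₀·cosh − (ẋ₀/ω)·sinh
numerator   = -1.0359 − (-0.0802)·2.137751 − (-0.5152/3.0153)·1.889438 = -0.541619
denominator = 1 − 2.137751 = -1.137751
p = -0.541619 / -1.137751 = 0.4760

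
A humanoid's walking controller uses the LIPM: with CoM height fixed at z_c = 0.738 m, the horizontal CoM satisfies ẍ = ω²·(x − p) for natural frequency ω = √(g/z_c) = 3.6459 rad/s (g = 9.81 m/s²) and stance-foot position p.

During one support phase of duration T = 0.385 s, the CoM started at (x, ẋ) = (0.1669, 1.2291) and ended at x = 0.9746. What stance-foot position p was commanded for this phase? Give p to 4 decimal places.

ωT = 3.6459·0.385 = 1.403672; cosh(ωT) = 2.157905, sinh(ωT) = 1.912211
x(T) = p + (x₀−p)·cosh(ωT) + (ẋ₀/ω)·sinh(ωT) ⇒ p·(1 − cosh) = x(T) − x₀·cosh − (ẋ₀/ω)·sinh
numerator   = 0.9746 − (0.1669)·2.157905 − (1.2291/3.6459)·1.912211 = -0.030196
denominator = 1 − 2.157905 = -1.157905
p = -0.030196 / -1.157905 = 0.0261

p = 0.0261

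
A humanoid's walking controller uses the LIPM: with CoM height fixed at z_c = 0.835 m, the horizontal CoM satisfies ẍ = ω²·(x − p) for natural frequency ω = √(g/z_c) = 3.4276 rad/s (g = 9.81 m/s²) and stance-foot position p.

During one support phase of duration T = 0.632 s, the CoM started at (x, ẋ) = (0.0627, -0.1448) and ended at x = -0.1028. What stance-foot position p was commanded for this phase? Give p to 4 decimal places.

ωT = 3.4276·0.632 = 2.166243; cosh(ωT) = 4.420025, sinh(ωT) = 4.305418
x(T) = p + (x₀−p)·cosh(ωT) + (ẋ₀/ω)·sinh(ωT) ⇒ p·(1 − cosh) = x(T) − x₀·cosh − (ẋ₀/ω)·sinh
numerator   = -0.1028 − (0.0627)·4.420025 − (-0.1448/3.4276)·4.305418 = -0.198052
denominator = 1 − 4.420025 = -3.420025
p = -0.198052 / -3.420025 = 0.0579

p = 0.0579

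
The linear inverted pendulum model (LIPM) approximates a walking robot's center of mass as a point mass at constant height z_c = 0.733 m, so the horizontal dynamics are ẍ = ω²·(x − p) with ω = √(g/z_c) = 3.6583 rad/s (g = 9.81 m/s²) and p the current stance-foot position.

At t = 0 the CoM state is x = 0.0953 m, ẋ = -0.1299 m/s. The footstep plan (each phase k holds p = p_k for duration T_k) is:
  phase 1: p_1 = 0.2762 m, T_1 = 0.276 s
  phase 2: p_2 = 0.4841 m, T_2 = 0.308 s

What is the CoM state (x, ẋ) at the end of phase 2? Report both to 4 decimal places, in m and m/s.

phase 1: p=0.2762, T=0.276, ωT=1.009691, cosh=1.554542, sinh=1.190210; start (x,ẋ)=(0.095300, -0.129900) → end (x,ẋ)=(-0.047279, -0.989600)
phase 2: p=0.4841, T=0.308, ωT=1.126756, cosh=1.704857, sinh=1.380774; start (x,ẋ)=(-0.047279, -0.989600) → end (x,ẋ)=(-0.795336, -4.371275)

x = -0.7953, ẋ = -4.3713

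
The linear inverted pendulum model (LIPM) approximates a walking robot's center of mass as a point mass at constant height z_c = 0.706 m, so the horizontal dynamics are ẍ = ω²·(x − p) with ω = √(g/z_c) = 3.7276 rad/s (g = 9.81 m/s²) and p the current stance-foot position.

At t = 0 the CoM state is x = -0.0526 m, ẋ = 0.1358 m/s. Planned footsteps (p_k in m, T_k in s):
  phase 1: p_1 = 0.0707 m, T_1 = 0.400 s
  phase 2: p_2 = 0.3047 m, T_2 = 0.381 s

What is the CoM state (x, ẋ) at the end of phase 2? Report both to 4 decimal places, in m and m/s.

phase 1: p=0.0707, T=0.400, ωT=1.491040, cosh=2.333425, sinh=2.108287; start (x,ẋ)=(-0.052600, 0.135800) → end (x,ẋ)=(-0.140204, -0.652117)
phase 2: p=0.3047, T=0.381, ωT=1.420216, cosh=2.189837, sinh=1.948175; start (x,ẋ)=(-0.140204, -0.652117) → end (x,ẋ)=(-1.010388, -4.658935)

x = -1.0104, ẋ = -4.6589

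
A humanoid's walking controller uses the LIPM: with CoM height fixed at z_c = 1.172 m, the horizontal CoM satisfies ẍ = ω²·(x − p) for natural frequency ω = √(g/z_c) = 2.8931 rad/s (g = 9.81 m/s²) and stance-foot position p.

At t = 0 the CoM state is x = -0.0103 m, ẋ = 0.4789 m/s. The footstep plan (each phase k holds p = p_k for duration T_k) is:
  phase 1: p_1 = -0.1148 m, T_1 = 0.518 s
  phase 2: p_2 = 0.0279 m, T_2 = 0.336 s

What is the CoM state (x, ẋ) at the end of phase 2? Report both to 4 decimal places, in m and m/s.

x = 1.4071, ẋ = 4.1612

phase 1: p=-0.1148, T=0.518, ωT=1.498626, cosh=2.349486, sinh=2.126049; start (x,ẋ)=(-0.010300, 0.478900) → end (x,ẋ)=(0.482650, 1.767935)
phase 2: p=0.0279, T=0.336, ωT=0.972082, cosh=1.510868, sinh=1.132573; start (x,ẋ)=(0.482650, 1.767935) → end (x,ẋ)=(1.407068, 4.161172)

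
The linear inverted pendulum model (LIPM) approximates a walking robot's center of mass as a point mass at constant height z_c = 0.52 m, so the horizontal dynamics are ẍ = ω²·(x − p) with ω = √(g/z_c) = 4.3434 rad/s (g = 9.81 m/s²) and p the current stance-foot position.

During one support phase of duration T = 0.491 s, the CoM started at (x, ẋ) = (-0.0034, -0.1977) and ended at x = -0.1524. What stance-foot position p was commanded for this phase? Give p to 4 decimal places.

p = -0.0157

ωT = 4.3434·0.491 = 2.132609; cosh(ωT) = 4.277690, sinh(ωT) = 4.159163
x(T) = p + (x₀−p)·cosh(ωT) + (ẋ₀/ω)·sinh(ωT) ⇒ p·(1 − cosh) = x(T) − x₀·cosh − (ẋ₀/ω)·sinh
numerator   = -0.1524 − (-0.0034)·4.277690 − (-0.1977/4.3434)·4.159163 = 0.051458
denominator = 1 − 4.277690 = -3.277690
p = 0.051458 / -3.277690 = -0.0157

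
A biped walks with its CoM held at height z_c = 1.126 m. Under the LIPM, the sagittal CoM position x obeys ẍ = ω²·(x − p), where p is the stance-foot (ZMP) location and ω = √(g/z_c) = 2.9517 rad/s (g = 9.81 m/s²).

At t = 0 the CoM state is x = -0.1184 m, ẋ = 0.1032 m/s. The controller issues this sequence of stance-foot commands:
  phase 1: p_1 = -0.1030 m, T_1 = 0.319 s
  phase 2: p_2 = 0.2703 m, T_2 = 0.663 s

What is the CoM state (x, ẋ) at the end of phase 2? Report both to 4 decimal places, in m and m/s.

x = -0.9010, ẋ = -3.2936

phase 1: p=-0.1030, T=0.319, ωT=0.941592, cosh=1.477034, sinh=1.087027; start (x,ẋ)=(-0.118400, 0.103200) → end (x,ẋ)=(-0.087741, 0.103018)
phase 2: p=0.2703, T=0.663, ωT=1.956977, cosh=3.609592, sinh=3.468307; start (x,ẋ)=(-0.087741, 0.103018) → end (x,ẋ)=(-0.901033, -3.293554)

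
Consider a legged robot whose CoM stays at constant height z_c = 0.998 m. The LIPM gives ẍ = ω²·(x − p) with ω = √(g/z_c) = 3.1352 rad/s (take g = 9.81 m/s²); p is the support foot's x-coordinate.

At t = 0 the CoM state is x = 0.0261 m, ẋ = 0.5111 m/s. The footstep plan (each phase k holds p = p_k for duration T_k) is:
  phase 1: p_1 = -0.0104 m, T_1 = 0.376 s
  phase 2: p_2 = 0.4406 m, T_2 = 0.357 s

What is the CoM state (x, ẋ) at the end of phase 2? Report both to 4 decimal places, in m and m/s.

x = 0.6631, ẋ = 1.1992

phase 1: p=-0.0104, T=0.376, ωT=1.178835, cosh=1.779111, sinh=1.471474; start (x,ẋ)=(0.026100, 0.511100) → end (x,ẋ)=(0.294417, 1.077692)
phase 2: p=0.4406, T=0.357, ωT=1.119266, cosh=1.694563, sinh=1.368044; start (x,ẋ)=(0.294417, 1.077692) → end (x,ẋ)=(0.663134, 1.199225)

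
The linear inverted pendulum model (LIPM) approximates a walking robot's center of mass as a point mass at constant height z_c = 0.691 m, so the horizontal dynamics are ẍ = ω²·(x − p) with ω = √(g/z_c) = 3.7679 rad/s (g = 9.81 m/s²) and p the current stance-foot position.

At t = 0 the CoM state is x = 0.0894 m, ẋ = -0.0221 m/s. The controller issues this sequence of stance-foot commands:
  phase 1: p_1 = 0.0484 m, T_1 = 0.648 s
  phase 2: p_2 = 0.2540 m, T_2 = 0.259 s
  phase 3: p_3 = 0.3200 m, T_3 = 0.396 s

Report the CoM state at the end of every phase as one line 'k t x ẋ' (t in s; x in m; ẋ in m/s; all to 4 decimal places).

phase 1: p=0.0484, T=0.648, ωT=2.441599, cosh=5.789212, sinh=5.702191; start (x,ẋ)=(0.089400, -0.022100) → end (x,ẋ)=(0.252312, 0.752955)
phase 2: p=0.2540, T=0.259, ωT=0.975886, cosh=1.515188, sinh=1.138330; start (x,ẋ)=(0.252312, 0.752955) → end (x,ẋ)=(0.478920, 1.133630)
phase 3: p=0.3200, T=0.396, ωT=1.492088, cosh=2.335637, sinh=2.110735; start (x,ẋ)=(0.478920, 1.133630) → end (x,ẋ)=(1.326227, 3.911647)

1 0.6480 0.2523 0.7530
2 0.9070 0.4789 1.1336
3 1.3030 1.3262 3.9116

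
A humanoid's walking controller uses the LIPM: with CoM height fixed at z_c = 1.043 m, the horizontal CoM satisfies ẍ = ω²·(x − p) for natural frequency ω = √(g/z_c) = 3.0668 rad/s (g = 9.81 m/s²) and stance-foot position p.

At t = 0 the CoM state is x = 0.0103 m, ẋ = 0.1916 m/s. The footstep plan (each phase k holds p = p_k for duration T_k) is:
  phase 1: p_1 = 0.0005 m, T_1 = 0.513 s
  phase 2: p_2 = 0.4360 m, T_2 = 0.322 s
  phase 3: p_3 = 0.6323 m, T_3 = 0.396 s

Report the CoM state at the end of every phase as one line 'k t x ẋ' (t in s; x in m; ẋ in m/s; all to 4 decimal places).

1 0.5130 0.1693 0.5512
2 0.8350 0.2361 -0.1030
3 1.2310 -0.1453 -2.0547

phase 1: p=0.0005, T=0.513, ωT=1.573268, cosh=2.514875, sinh=2.307509; start (x,ẋ)=(0.010300, 0.191600) → end (x,ẋ)=(0.169309, 0.551201)
phase 2: p=0.4360, T=0.322, ωT=0.987510, cosh=1.528522, sinh=1.156019; start (x,ẋ)=(0.169309, 0.551201) → end (x,ẋ)=(0.236130, -0.102972)
phase 3: p=0.6323, T=0.396, ωT=1.214453, cosh=1.832661, sinh=1.535789; start (x,ẋ)=(0.236130, -0.102972) → end (x,ẋ)=(-0.145312, -2.054657)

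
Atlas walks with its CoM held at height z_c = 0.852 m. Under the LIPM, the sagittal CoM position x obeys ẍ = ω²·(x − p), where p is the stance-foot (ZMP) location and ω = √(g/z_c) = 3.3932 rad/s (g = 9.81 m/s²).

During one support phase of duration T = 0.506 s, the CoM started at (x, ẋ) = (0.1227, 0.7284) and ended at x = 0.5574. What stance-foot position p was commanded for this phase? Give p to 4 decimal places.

p = 0.1993

ωT = 3.3932·0.506 = 1.716959; cosh(ωT) = 2.873592, sinh(ωT) = 2.693981
x(T) = p + (x₀−p)·cosh(ωT) + (ẋ₀/ω)·sinh(ωT) ⇒ p·(1 − cosh) = x(T) − x₀·cosh − (ẋ₀/ω)·sinh
numerator   = 0.5574 − (0.1227)·2.873592 − (0.7284/3.3932)·2.693981 = -0.373492
denominator = 1 − 2.873592 = -1.873592
p = -0.373492 / -1.873592 = 0.1993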